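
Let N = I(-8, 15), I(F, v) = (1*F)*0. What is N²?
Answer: 0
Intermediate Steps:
I(F, v) = 0 (I(F, v) = F*0 = 0)
N = 0
N² = 0² = 0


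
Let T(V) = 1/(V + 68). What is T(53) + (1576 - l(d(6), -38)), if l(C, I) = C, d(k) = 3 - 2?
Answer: 190576/121 ≈ 1575.0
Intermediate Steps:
d(k) = 1
T(V) = 1/(68 + V)
T(53) + (1576 - l(d(6), -38)) = 1/(68 + 53) + (1576 - 1*1) = 1/121 + (1576 - 1) = 1/121 + 1575 = 190576/121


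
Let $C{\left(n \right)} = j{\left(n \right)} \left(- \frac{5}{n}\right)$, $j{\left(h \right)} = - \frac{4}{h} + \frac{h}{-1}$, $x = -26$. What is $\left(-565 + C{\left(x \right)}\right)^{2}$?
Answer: $\frac{8955783225}{28561} \approx 3.1357 \cdot 10^{5}$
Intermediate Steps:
$j{\left(h \right)} = - h - \frac{4}{h}$ ($j{\left(h \right)} = - \frac{4}{h} + h \left(-1\right) = - \frac{4}{h} - h = - h - \frac{4}{h}$)
$C{\left(n \right)} = - \frac{5 \left(- n - \frac{4}{n}\right)}{n}$ ($C{\left(n \right)} = \left(- n - \frac{4}{n}\right) \left(- \frac{5}{n}\right) = - \frac{5 \left(- n - \frac{4}{n}\right)}{n}$)
$\left(-565 + C{\left(x \right)}\right)^{2} = \left(-565 + \left(5 + \frac{20}{676}\right)\right)^{2} = \left(-565 + \left(5 + 20 \cdot \frac{1}{676}\right)\right)^{2} = \left(-565 + \left(5 + \frac{5}{169}\right)\right)^{2} = \left(-565 + \frac{850}{169}\right)^{2} = \left(- \frac{94635}{169}\right)^{2} = \frac{8955783225}{28561}$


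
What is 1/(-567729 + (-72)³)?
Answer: -1/940977 ≈ -1.0627e-6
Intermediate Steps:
1/(-567729 + (-72)³) = 1/(-567729 - 373248) = 1/(-940977) = -1/940977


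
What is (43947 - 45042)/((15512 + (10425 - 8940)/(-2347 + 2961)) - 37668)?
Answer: 672330/13602299 ≈ 0.049428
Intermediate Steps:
(43947 - 45042)/((15512 + (10425 - 8940)/(-2347 + 2961)) - 37668) = -1095/((15512 + 1485/614) - 37668) = -1095/(9525853/614 - 37668) = -1095/(-13602299/614) = -1095*(-614/13602299) = 672330/13602299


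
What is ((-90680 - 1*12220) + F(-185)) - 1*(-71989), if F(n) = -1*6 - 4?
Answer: -30921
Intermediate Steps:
F(n) = -10 (F(n) = -6 - 4 = -10)
((-90680 - 1*12220) + F(-185)) - 1*(-71989) = ((-90680 - 1*12220) - 10) - 1*(-71989) = ((-90680 - 12220) - 10) + 71989 = (-102900 - 10) + 71989 = -102910 + 71989 = -30921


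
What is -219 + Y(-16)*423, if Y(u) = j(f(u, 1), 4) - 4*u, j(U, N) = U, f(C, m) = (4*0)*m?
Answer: 26853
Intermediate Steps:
f(C, m) = 0 (f(C, m) = 0*m = 0)
Y(u) = -4*u (Y(u) = 0 - 4*u = -4*u)
-219 + Y(-16)*423 = -219 - 4*(-16)*423 = -219 + 64*423 = -219 + 27072 = 26853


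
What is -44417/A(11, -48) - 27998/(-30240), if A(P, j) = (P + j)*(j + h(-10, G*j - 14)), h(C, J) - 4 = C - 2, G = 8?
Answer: -11474627/559440 ≈ -20.511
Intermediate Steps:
h(C, J) = 2 + C (h(C, J) = 4 + (C - 2) = 4 + (-2 + C) = 2 + C)
A(P, j) = (-8 + j)*(P + j) (A(P, j) = (P + j)*(j + (2 - 10)) = (P + j)*(j - 8) = (P + j)*(-8 + j) = (-8 + j)*(P + j))
-44417/A(11, -48) - 27998/(-30240) = -44417/((-48)² - 8*11 - 8*(-48) + 11*(-48)) - 27998/(-30240) = -44417/(2304 - 88 + 384 - 528) - 27998*(-1/30240) = -44417/2072 + 13999/15120 = -11474627/559440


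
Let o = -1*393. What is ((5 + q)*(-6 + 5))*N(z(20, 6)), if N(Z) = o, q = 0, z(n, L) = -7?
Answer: 1965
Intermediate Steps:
o = -393
N(Z) = -393
((5 + q)*(-6 + 5))*N(z(20, 6)) = ((5 + 0)*(-6 + 5))*(-393) = (5*(-1))*(-393) = -5*(-393) = 1965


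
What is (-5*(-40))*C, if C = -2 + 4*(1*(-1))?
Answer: -1200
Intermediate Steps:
C = -6 (C = -2 + 4*(-1) = -2 - 4 = -6)
(-5*(-40))*C = -5*(-40)*(-6) = 200*(-6) = -1200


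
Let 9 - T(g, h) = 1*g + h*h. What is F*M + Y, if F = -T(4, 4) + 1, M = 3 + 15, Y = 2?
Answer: 218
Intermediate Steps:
T(g, h) = 9 - g - h**2 (T(g, h) = 9 - (1*g + h*h) = 9 - (g + h**2) = 9 + (-g - h**2) = 9 - g - h**2)
M = 18
F = 12 (F = -(9 - 1*4 - 1*4**2) + 1 = -(9 - 4 - 1*16) + 1 = -(9 - 4 - 16) + 1 = -1*(-11) + 1 = 11 + 1 = 12)
F*M + Y = 12*18 + 2 = 216 + 2 = 218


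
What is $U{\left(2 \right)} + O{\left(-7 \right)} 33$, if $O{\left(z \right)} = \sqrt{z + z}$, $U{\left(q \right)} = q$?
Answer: $2 + 33 i \sqrt{14} \approx 2.0 + 123.47 i$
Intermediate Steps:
$O{\left(z \right)} = \sqrt{2} \sqrt{z}$ ($O{\left(z \right)} = \sqrt{2 z} = \sqrt{2} \sqrt{z}$)
$U{\left(2 \right)} + O{\left(-7 \right)} 33 = 2 + \sqrt{2} \sqrt{-7} \cdot 33 = 2 + \sqrt{2} i \sqrt{7} \cdot 33 = 2 + i \sqrt{14} \cdot 33 = 2 + 33 i \sqrt{14}$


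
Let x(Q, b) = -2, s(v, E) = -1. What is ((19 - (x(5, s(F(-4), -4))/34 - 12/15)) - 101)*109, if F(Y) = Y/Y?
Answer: -751773/85 ≈ -8844.4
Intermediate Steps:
F(Y) = 1
((19 - (x(5, s(F(-4), -4))/34 - 12/15)) - 101)*109 = ((19 - (-2/34 - 12/15)) - 101)*109 = ((19 - (-2*1/34 - 12*1/15)) - 101)*109 = ((19 - (-1/17 - ⅘)) - 101)*109 = ((19 - 1*(-73/85)) - 101)*109 = ((19 + 73/85) - 101)*109 = (1688/85 - 101)*109 = -6897/85*109 = -751773/85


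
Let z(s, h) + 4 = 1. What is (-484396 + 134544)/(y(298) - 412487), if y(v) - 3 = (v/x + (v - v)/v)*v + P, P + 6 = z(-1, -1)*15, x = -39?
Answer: 13644228/16177669 ≈ 0.84340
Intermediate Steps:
z(s, h) = -3 (z(s, h) = -4 + 1 = -3)
P = -51 (P = -6 - 3*15 = -6 - 45 = -51)
y(v) = -48 - v**2/39 (y(v) = 3 + ((v/(-39) + (v - v)/v)*v - 51) = 3 + ((v*(-1/39) + 0/v)*v - 51) = 3 + ((-v/39 + 0)*v - 51) = 3 + ((-v/39)*v - 51) = 3 + (-v**2/39 - 51) = 3 + (-51 - v**2/39) = -48 - v**2/39)
(-484396 + 134544)/(y(298) - 412487) = (-484396 + 134544)/((-48 - 1/39*298**2) - 412487) = -349852/((-48 - 1/39*88804) - 412487) = -349852/((-48 - 88804/39) - 412487) = -349852/(-90676/39 - 412487) = -349852/(-16177669/39) = -349852*(-39/16177669) = 13644228/16177669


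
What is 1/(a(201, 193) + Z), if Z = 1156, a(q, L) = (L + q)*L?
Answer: 1/77198 ≈ 1.2954e-5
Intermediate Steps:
a(q, L) = L*(L + q)
1/(a(201, 193) + Z) = 1/(193*(193 + 201) + 1156) = 1/(193*394 + 1156) = 1/(76042 + 1156) = 1/77198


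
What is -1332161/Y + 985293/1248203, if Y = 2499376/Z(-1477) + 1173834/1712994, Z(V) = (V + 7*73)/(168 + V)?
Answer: 1433963312403469134/3620806126298467535 ≈ 0.39603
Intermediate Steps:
Z(V) = (511 + V)/(168 + V) (Z(V) = (V + 511)/(168 + V) = (511 + V)/(168 + V))
Y = 2900815112845/856497 (Y = 2499376/(((511 - 1477)/(168 - 1477))) + 1173834/1712994 = 2499376/((-966/(-1309))) + 1173834*(1/1712994) = 2499376/((-1/1309*(-966))) + 195639/285499 = 2499376/(138/187) + 195639/285499 = 2499376*(187/138) + 195639/285499 = 233691656/69 + 195639/285499 = 2900815112845/856497 ≈ 3.3868e+6)
-1332161/Y + 985293/1248203 = -1332161/2900815112845/856497 + 985293/1248203 = -1332161*856497/2900815112845 + 985293*(1/1248203) = -1140991900017/2900815112845 + 985293/1248203 = 1433963312403469134/3620806126298467535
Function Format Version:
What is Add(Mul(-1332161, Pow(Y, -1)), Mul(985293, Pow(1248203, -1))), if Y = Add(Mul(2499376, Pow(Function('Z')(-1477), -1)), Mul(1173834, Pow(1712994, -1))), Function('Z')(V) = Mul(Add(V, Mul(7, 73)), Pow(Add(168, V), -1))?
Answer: Rational(1433963312403469134, 3620806126298467535) ≈ 0.39603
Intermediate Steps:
Function('Z')(V) = Mul(Pow(Add(168, V), -1), Add(511, V)) (Function('Z')(V) = Mul(Add(V, 511), Pow(Add(168, V), -1)) = Mul(Add(511, V), Pow(Add(168, V), -1)) = Mul(Pow(Add(168, V), -1), Add(511, V)))
Y = Rational(2900815112845, 856497) (Y = Add(Mul(2499376, Pow(Mul(Pow(Add(168, -1477), -1), Add(511, -1477)), -1)), Mul(1173834, Pow(1712994, -1))) = Add(Mul(2499376, Pow(Mul(Pow(-1309, -1), -966), -1)), Mul(1173834, Rational(1, 1712994))) = Add(Mul(2499376, Pow(Mul(Rational(-1, 1309), -966), -1)), Rational(195639, 285499)) = Add(Mul(2499376, Pow(Rational(138, 187), -1)), Rational(195639, 285499)) = Add(Mul(2499376, Rational(187, 138)), Rational(195639, 285499)) = Add(Rational(233691656, 69), Rational(195639, 285499)) = Rational(2900815112845, 856497) ≈ 3.3868e+6)
Add(Mul(-1332161, Pow(Y, -1)), Mul(985293, Pow(1248203, -1))) = Add(Mul(-1332161, Pow(Rational(2900815112845, 856497), -1)), Mul(985293, Pow(1248203, -1))) = Add(Mul(-1332161, Rational(856497, 2900815112845)), Mul(985293, Rational(1, 1248203))) = Add(Rational(-1140991900017, 2900815112845), Rational(985293, 1248203)) = Rational(1433963312403469134, 3620806126298467535)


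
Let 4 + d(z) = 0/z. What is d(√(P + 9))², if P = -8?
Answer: 16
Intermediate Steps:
d(z) = -4 (d(z) = -4 + 0/z = -4 + 0 = -4)
d(√(P + 9))² = (-4)² = 16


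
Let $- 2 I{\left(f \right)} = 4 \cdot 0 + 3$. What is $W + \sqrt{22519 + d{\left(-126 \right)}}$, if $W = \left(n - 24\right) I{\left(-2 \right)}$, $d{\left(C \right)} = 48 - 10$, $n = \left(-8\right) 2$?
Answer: $60 + \sqrt{22557} \approx 210.19$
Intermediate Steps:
$n = -16$
$I{\left(f \right)} = - \frac{3}{2}$ ($I{\left(f \right)} = - \frac{4 \cdot 0 + 3}{2} = - \frac{0 + 3}{2} = \left(- \frac{1}{2}\right) 3 = - \frac{3}{2}$)
$d{\left(C \right)} = 38$ ($d{\left(C \right)} = 48 - 10 = 38$)
$W = 60$ ($W = \left(-16 - 24\right) \left(- \frac{3}{2}\right) = \left(-40\right) \left(- \frac{3}{2}\right) = 60$)
$W + \sqrt{22519 + d{\left(-126 \right)}} = 60 + \sqrt{22519 + 38} = 60 + \sqrt{22557}$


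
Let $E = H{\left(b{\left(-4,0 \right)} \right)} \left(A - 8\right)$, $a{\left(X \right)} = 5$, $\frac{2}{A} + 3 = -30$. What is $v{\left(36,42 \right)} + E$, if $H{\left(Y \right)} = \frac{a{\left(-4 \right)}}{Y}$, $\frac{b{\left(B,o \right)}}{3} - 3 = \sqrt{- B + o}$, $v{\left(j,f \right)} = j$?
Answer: $\frac{3298}{99} \approx 33.313$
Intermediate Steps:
$A = - \frac{2}{33}$ ($A = \frac{2}{-3 - 30} = \frac{2}{-33} = 2 \left(- \frac{1}{33}\right) = - \frac{2}{33} \approx -0.060606$)
$b{\left(B,o \right)} = 9 + 3 \sqrt{o - B}$ ($b{\left(B,o \right)} = 9 + 3 \sqrt{- B + o} = 9 + 3 \sqrt{o - B}$)
$H{\left(Y \right)} = \frac{5}{Y}$
$E = - \frac{266}{99}$ ($E = \frac{5}{9 + 3 \sqrt{0 - -4}} \left(- \frac{2}{33} - 8\right) = \frac{5}{9 + 3 \sqrt{0 + 4}} \left(- \frac{266}{33}\right) = \frac{5}{9 + 3 \sqrt{4}} \left(- \frac{266}{33}\right) = \frac{5}{9 + 3 \cdot 2} \left(- \frac{266}{33}\right) = \frac{5}{9 + 6} \left(- \frac{266}{33}\right) = \frac{5}{15} \left(- \frac{266}{33}\right) = 5 \cdot \frac{1}{15} \left(- \frac{266}{33}\right) = \frac{1}{3} \left(- \frac{266}{33}\right) = - \frac{266}{99} \approx -2.6869$)
$v{\left(36,42 \right)} + E = 36 - \frac{266}{99} = \frac{3298}{99}$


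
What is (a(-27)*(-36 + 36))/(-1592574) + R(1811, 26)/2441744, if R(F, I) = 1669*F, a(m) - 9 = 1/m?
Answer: 3022559/2441744 ≈ 1.2379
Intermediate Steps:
a(m) = 9 + 1/m
(a(-27)*(-36 + 36))/(-1592574) + R(1811, 26)/2441744 = ((9 + 1/(-27))*(-36 + 36))/(-1592574) + (1669*1811)/2441744 = ((9 - 1/27)*0)*(-1/1592574) + 3022559*(1/2441744) = ((242/27)*0)*(-1/1592574) + 3022559/2441744 = 0*(-1/1592574) + 3022559/2441744 = 0 + 3022559/2441744 = 3022559/2441744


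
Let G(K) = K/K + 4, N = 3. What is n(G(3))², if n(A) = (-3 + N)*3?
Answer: 0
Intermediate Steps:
G(K) = 5 (G(K) = 1 + 4 = 5)
n(A) = 0 (n(A) = (-3 + 3)*3 = 0*3 = 0)
n(G(3))² = 0² = 0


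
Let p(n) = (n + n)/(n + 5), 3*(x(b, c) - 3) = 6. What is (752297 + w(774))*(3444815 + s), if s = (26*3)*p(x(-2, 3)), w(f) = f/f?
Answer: 2591586114114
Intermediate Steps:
w(f) = 1
x(b, c) = 5 (x(b, c) = 3 + (⅓)*6 = 3 + 2 = 5)
p(n) = 2*n/(5 + n) (p(n) = (2*n)/(5 + n) = 2*n/(5 + n))
s = 78 (s = (26*3)*(2*5/(5 + 5)) = 78*(2*5/10) = 78*(2*5*(⅒)) = 78*1 = 78)
(752297 + w(774))*(3444815 + s) = (752297 + 1)*(3444815 + 78) = 752298*3444893 = 2591586114114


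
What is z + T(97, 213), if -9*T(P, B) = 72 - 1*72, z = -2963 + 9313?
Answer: 6350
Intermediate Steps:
z = 6350
T(P, B) = 0 (T(P, B) = -(72 - 1*72)/9 = -(72 - 72)/9 = -⅑*0 = 0)
z + T(97, 213) = 6350 + 0 = 6350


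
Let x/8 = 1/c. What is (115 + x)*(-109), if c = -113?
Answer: -1415583/113 ≈ -12527.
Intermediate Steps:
x = -8/113 (x = 8/(-113) = 8*(-1/113) = -8/113 ≈ -0.070796)
(115 + x)*(-109) = (115 - 8/113)*(-109) = (12987/113)*(-109) = -1415583/113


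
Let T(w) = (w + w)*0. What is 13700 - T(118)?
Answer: 13700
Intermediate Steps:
T(w) = 0 (T(w) = (2*w)*0 = 0)
13700 - T(118) = 13700 - 1*0 = 13700 + 0 = 13700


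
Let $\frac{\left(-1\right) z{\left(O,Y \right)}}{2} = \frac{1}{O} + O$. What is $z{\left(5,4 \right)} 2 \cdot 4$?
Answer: $- \frac{416}{5} \approx -83.2$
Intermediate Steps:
$z{\left(O,Y \right)} = - 2 O - \frac{2}{O}$ ($z{\left(O,Y \right)} = - 2 \left(\frac{1}{O} + O\right) = - 2 \left(O + \frac{1}{O}\right) = - 2 O - \frac{2}{O}$)
$z{\left(5,4 \right)} 2 \cdot 4 = \left(\left(-2\right) 5 - \frac{2}{5}\right) 2 \cdot 4 = \left(-10 - \frac{2}{5}\right) 2 \cdot 4 = \left(- \frac{52}{5}\right) 2 \cdot 4 = \left(- \frac{104}{5}\right) 4 = - \frac{416}{5}$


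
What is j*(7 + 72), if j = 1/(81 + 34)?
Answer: 79/115 ≈ 0.68696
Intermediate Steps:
j = 1/115 ≈ 0.0086956
j*(7 + 72) = (7 + 72)/115 = (1/115)*79 = 79/115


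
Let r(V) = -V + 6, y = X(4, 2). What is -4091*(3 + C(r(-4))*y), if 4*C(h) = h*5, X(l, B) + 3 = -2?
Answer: 486829/2 ≈ 2.4341e+5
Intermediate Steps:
X(l, B) = -5 (X(l, B) = -3 - 2 = -5)
y = -5
r(V) = 6 - V
C(h) = 5*h/4 (C(h) = (h*5)/4 = (5*h)/4 = 5*h/4)
-4091*(3 + C(r(-4))*y) = -4091*(3 + (5*(6 - 1*(-4))/4)*(-5)) = -4091*(3 + (5*(6 + 4)/4)*(-5)) = -4091*(3 + ((5/4)*10)*(-5)) = -4091*(3 + (25/2)*(-5)) = -4091*(3 - 125/2) = -4091*(-119/2) = 486829/2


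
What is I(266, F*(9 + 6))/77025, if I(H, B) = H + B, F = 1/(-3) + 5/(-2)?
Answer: 149/51350 ≈ 0.0029017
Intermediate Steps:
F = -17/6 (F = 1*(-⅓) + 5*(-½) = -⅓ - 5/2 = -17/6 ≈ -2.8333)
I(H, B) = B + H
I(266, F*(9 + 6))/77025 = (-17*(9 + 6)/6 + 266)/77025 = (-17/6*15 + 266)*(1/77025) = (-85/2 + 266)*(1/77025) = (447/2)*(1/77025) = 149/51350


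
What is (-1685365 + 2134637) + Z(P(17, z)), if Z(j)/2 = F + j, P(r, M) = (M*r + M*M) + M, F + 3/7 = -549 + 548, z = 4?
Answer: 3146116/7 ≈ 4.4945e+5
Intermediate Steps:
F = -10/7 (F = -3/7 + (-549 + 548) = -3/7 - 1 = -10/7 ≈ -1.4286)
P(r, M) = M + M**2 + M*r (P(r, M) = (M*r + M**2) + M = (M**2 + M*r) + M = M + M**2 + M*r)
Z(j) = -20/7 + 2*j (Z(j) = 2*(-10/7 + j) = -20/7 + 2*j)
(-1685365 + 2134637) + Z(P(17, z)) = (-1685365 + 2134637) + (-20/7 + 2*(4*(1 + 4 + 17))) = 449272 + (-20/7 + 2*(4*22)) = 449272 + (-20/7 + 2*88) = 449272 + (-20/7 + 176) = 449272 + 1212/7 = 3146116/7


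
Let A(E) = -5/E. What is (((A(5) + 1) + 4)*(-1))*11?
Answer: -44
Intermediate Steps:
(((A(5) + 1) + 4)*(-1))*11 = (((-5/5 + 1) + 4)*(-1))*11 = (((-5*⅕ + 1) + 4)*(-1))*11 = (((-1 + 1) + 4)*(-1))*11 = ((0 + 4)*(-1))*11 = (4*(-1))*11 = -4*11 = -44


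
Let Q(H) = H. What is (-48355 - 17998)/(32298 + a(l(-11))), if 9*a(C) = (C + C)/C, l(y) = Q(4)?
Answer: -597177/290684 ≈ -2.0544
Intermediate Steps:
l(y) = 4
a(C) = 2/9 (a(C) = ((C + C)/C)/9 = ((2*C)/C)/9 = (⅑)*2 = 2/9)
(-48355 - 17998)/(32298 + a(l(-11))) = (-48355 - 17998)/(32298 + 2/9) = -66353/290684/9 = -66353*9/290684 = -597177/290684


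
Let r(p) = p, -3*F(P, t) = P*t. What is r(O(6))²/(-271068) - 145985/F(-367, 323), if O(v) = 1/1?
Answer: -118715704481/32132671788 ≈ -3.6945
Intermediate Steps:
F(P, t) = -P*t/3
O(v) = 1
r(O(6))²/(-271068) - 145985/F(-367, 323) = 1²/(-271068) - 145985/((-⅓*(-367)*323)) = 1*(-1/271068) - 145985/118541/3 = -1/271068 - 145985*3/118541 = -1/271068 - 437955/118541 = -118715704481/32132671788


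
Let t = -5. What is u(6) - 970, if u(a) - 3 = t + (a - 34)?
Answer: -1000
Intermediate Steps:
u(a) = -36 + a (u(a) = 3 + (-5 + (a - 34)) = 3 + (-5 + (-34 + a)) = 3 + (-39 + a) = -36 + a)
u(6) - 970 = (-36 + 6) - 970 = -30 - 970 = -1000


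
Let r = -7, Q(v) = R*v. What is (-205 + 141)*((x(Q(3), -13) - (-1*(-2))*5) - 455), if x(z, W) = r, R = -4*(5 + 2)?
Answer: 30208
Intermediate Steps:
R = -28 (R = -4*7 = -28)
Q(v) = -28*v
x(z, W) = -7
(-205 + 141)*((x(Q(3), -13) - (-1*(-2))*5) - 455) = (-205 + 141)*((-7 - (-1*(-2))*5) - 455) = -64*((-7 - 2*5) - 455) = -64*((-7 - 1*10) - 455) = -64*((-7 - 10) - 455) = -64*(-17 - 455) = -64*(-472) = 30208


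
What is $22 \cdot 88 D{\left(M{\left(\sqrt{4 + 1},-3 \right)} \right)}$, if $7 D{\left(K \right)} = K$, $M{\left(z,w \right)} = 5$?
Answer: $\frac{9680}{7} \approx 1382.9$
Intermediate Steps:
$D{\left(K \right)} = \frac{K}{7}$
$22 \cdot 88 D{\left(M{\left(\sqrt{4 + 1},-3 \right)} \right)} = 22 \cdot 88 \cdot \frac{1}{7} \cdot 5 = 1936 \cdot \frac{5}{7} = \frac{9680}{7}$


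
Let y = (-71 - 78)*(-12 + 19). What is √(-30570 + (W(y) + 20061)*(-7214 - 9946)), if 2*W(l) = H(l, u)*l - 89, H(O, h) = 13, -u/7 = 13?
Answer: I*√227177490 ≈ 15072.0*I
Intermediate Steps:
u = -91 (u = -7*13 = -91)
y = -1043 (y = -149*7 = -1043)
W(l) = -89/2 + 13*l/2 (W(l) = (13*l - 89)/2 = (-89 + 13*l)/2 = -89/2 + 13*l/2)
√(-30570 + (W(y) + 20061)*(-7214 - 9946)) = √(-30570 + ((-89/2 + (13/2)*(-1043)) + 20061)*(-7214 - 9946)) = √(-30570 + ((-89/2 - 13559/2) + 20061)*(-17160)) = √(-30570 + (-6824 + 20061)*(-17160)) = √(-30570 + 13237*(-17160)) = √(-30570 - 227146920) = √(-227177490) = I*√227177490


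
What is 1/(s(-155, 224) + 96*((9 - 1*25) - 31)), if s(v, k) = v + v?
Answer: -1/4822 ≈ -0.00020738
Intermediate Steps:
s(v, k) = 2*v
1/(s(-155, 224) + 96*((9 - 1*25) - 31)) = 1/(2*(-155) + 96*((9 - 1*25) - 31)) = 1/(-310 + 96*((9 - 25) - 31)) = 1/(-310 + 96*(-16 - 31)) = 1/(-310 + 96*(-47)) = 1/(-310 - 4512) = 1/(-4822) = -1/4822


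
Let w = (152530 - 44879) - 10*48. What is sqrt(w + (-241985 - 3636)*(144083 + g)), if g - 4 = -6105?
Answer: I*sqrt(33891169651) ≈ 1.841e+5*I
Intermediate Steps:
g = -6101 (g = 4 - 6105 = -6101)
w = 107171 (w = 107651 - 480 = 107171)
sqrt(w + (-241985 - 3636)*(144083 + g)) = sqrt(107171 + (-241985 - 3636)*(144083 - 6101)) = sqrt(107171 - 245621*137982) = sqrt(107171 - 33891276822) = sqrt(-33891169651) = I*sqrt(33891169651)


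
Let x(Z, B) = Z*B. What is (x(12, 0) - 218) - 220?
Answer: -438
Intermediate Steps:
x(Z, B) = B*Z
(x(12, 0) - 218) - 220 = (0*12 - 218) - 220 = (0 - 218) - 220 = -218 - 220 = -438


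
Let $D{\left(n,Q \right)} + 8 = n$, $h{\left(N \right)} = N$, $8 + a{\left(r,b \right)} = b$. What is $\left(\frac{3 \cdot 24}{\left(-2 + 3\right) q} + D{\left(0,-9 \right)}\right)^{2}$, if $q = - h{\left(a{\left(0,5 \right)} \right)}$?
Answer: $256$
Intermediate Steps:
$a{\left(r,b \right)} = -8 + b$
$D{\left(n,Q \right)} = -8 + n$
$q = 3$ ($q = - (-8 + 5) = \left(-1\right) \left(-3\right) = 3$)
$\left(\frac{3 \cdot 24}{\left(-2 + 3\right) q} + D{\left(0,-9 \right)}\right)^{2} = \left(\frac{3 \cdot 24}{\left(-2 + 3\right) 3} + \left(-8 + 0\right)\right)^{2} = \left(\frac{72}{1 \cdot 3} - 8\right)^{2} = \left(\frac{72}{3} - 8\right)^{2} = \left(72 \cdot \frac{1}{3} - 8\right)^{2} = \left(24 - 8\right)^{2} = 16^{2} = 256$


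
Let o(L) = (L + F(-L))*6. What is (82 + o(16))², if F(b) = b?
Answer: 6724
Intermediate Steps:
o(L) = 0 (o(L) = (L - L)*6 = 0*6 = 0)
(82 + o(16))² = (82 + 0)² = 82² = 6724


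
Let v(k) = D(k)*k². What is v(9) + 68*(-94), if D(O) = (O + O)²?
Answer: 19852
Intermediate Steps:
D(O) = 4*O² (D(O) = (2*O)² = 4*O²)
v(k) = 4*k⁴ (v(k) = (4*k²)*k² = 4*k⁴)
v(9) + 68*(-94) = 4*9⁴ + 68*(-94) = 4*6561 - 6392 = 26244 - 6392 = 19852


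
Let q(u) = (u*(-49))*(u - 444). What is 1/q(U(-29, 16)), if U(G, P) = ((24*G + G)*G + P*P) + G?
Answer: -1/21668369184 ≈ -4.6150e-11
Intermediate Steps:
U(G, P) = G + P² + 25*G² (U(G, P) = ((25*G)*G + P²) + G = (25*G² + P²) + G = (P² + 25*G²) + G = G + P² + 25*G²)
q(u) = -49*u*(-444 + u) (q(u) = (-49*u)*(-444 + u) = -49*u*(-444 + u))
1/q(U(-29, 16)) = 1/(49*(-29 + 16² + 25*(-29)²)*(444 - (-29 + 16² + 25*(-29)²))) = 1/(49*(-29 + 256 + 25*841)*(444 - (-29 + 256 + 25*841))) = 1/(49*(-29 + 256 + 21025)*(444 - (-29 + 256 + 21025))) = 1/(49*21252*(444 - 1*21252)) = 1/(49*21252*(444 - 21252)) = 1/(49*21252*(-20808)) = 1/(-21668369184) = -1/21668369184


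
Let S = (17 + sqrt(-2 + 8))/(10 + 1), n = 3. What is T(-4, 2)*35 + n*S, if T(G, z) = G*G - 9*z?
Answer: -719/11 + 3*sqrt(6)/11 ≈ -64.696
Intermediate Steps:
T(G, z) = G**2 - 9*z
S = 17/11 + sqrt(6)/11 (S = (17 + sqrt(6))/11 = (17 + sqrt(6))*(1/11) = 17/11 + sqrt(6)/11 ≈ 1.7681)
T(-4, 2)*35 + n*S = ((-4)**2 - 9*2)*35 + 3*(17/11 + sqrt(6)/11) = (16 - 18)*35 + (51/11 + 3*sqrt(6)/11) = -2*35 + (51/11 + 3*sqrt(6)/11) = -70 + (51/11 + 3*sqrt(6)/11) = -719/11 + 3*sqrt(6)/11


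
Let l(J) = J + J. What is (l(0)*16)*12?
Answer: 0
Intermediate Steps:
l(J) = 2*J
(l(0)*16)*12 = ((2*0)*16)*12 = (0*16)*12 = 0*12 = 0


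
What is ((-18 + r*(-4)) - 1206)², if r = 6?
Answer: 1557504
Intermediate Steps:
((-18 + r*(-4)) - 1206)² = ((-18 + 6*(-4)) - 1206)² = ((-18 - 24) - 1206)² = (-42 - 1206)² = (-1248)² = 1557504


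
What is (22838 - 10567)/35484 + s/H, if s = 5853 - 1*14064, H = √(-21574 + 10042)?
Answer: 12271/35484 + 2737*I*√3/62 ≈ 0.34582 + 76.462*I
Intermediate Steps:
H = 62*I*√3 (H = √(-11532) = 62*I*√3 ≈ 107.39*I)
s = -8211 (s = 5853 - 14064 = -8211)
(22838 - 10567)/35484 + s/H = (22838 - 10567)/35484 - 8211*(-I*√3/186) = 12271*(1/35484) - (-2737)*I*√3/62 = 12271/35484 + 2737*I*√3/62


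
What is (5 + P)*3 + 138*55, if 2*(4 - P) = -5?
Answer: 15249/2 ≈ 7624.5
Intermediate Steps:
P = 13/2 (P = 4 - 1/2*(-5) = 4 + 5/2 = 13/2 ≈ 6.5000)
(5 + P)*3 + 138*55 = (5 + 13/2)*3 + 138*55 = (23/2)*3 + 7590 = 69/2 + 7590 = 15249/2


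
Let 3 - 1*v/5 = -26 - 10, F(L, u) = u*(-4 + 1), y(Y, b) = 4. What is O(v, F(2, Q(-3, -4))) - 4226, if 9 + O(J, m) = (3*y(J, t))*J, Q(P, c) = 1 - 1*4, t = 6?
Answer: -1895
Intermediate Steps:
Q(P, c) = -3 (Q(P, c) = 1 - 4 = -3)
F(L, u) = -3*u (F(L, u) = u*(-3) = -3*u)
v = 195 (v = 15 - 5*(-26 - 10) = 15 - 5*(-36) = 15 + 180 = 195)
O(J, m) = -9 + 12*J (O(J, m) = -9 + (3*4)*J = -9 + 12*J)
O(v, F(2, Q(-3, -4))) - 4226 = (-9 + 12*195) - 4226 = (-9 + 2340) - 4226 = 2331 - 4226 = -1895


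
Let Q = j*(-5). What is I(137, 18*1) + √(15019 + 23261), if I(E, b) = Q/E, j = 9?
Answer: -45/137 + 2*√9570 ≈ 195.32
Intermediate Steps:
Q = -45 (Q = 9*(-5) = -45)
I(E, b) = -45/E
I(137, 18*1) + √(15019 + 23261) = -45/137 + √(15019 + 23261) = -45*1/137 + √38280 = -45/137 + 2*√9570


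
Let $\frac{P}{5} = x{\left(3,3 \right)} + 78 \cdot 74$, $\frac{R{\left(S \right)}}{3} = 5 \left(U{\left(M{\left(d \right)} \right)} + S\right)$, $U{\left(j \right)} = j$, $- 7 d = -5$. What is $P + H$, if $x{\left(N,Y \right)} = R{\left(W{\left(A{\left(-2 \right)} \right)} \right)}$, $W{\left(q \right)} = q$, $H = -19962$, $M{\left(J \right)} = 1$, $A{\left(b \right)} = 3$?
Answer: $9198$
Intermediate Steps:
$d = \frac{5}{7}$ ($d = \left(- \frac{1}{7}\right) \left(-5\right) = \frac{5}{7} \approx 0.71429$)
$R{\left(S \right)} = 15 + 15 S$ ($R{\left(S \right)} = 3 \cdot 5 \left(1 + S\right) = 3 \left(5 + 5 S\right) = 15 + 15 S$)
$x{\left(N,Y \right)} = 60$ ($x{\left(N,Y \right)} = 15 + 15 \cdot 3 = 15 + 45 = 60$)
$P = 29160$ ($P = 5 \left(60 + 78 \cdot 74\right) = 5 \left(60 + 5772\right) = 5 \cdot 5832 = 29160$)
$P + H = 29160 - 19962 = 9198$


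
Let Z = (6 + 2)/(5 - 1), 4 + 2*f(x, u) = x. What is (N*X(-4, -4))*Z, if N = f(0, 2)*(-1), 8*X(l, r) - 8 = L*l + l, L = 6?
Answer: -10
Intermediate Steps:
f(x, u) = -2 + x/2
X(l, r) = 1 + 7*l/8 (X(l, r) = 1 + (6*l + l)/8 = 1 + (7*l)/8 = 1 + 7*l/8)
Z = 2 (Z = 8/4 = 8*(1/4) = 2)
N = 2 (N = (-2 + (1/2)*0)*(-1) = (-2 + 0)*(-1) = -2*(-1) = 2)
(N*X(-4, -4))*Z = (2*(1 + (7/8)*(-4)))*2 = (2*(1 - 7/2))*2 = (2*(-5/2))*2 = -5*2 = -10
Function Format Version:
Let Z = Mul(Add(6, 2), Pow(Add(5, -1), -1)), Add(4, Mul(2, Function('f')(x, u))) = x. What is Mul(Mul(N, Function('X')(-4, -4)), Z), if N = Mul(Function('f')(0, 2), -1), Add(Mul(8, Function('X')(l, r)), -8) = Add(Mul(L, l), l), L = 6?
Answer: -10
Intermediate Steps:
Function('f')(x, u) = Add(-2, Mul(Rational(1, 2), x))
Function('X')(l, r) = Add(1, Mul(Rational(7, 8), l)) (Function('X')(l, r) = Add(1, Mul(Rational(1, 8), Add(Mul(6, l), l))) = Add(1, Mul(Rational(1, 8), Mul(7, l))) = Add(1, Mul(Rational(7, 8), l)))
Z = 2 (Z = Mul(8, Pow(4, -1)) = Mul(8, Rational(1, 4)) = 2)
N = 2 (N = Mul(Add(-2, Mul(Rational(1, 2), 0)), -1) = Mul(Add(-2, 0), -1) = Mul(-2, -1) = 2)
Mul(Mul(N, Function('X')(-4, -4)), Z) = Mul(Mul(2, Add(1, Mul(Rational(7, 8), -4))), 2) = Mul(Mul(2, Add(1, Rational(-7, 2))), 2) = Mul(Mul(2, Rational(-5, 2)), 2) = Mul(-5, 2) = -10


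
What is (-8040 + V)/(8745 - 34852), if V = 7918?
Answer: 122/26107 ≈ 0.0046731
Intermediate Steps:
(-8040 + V)/(8745 - 34852) = (-8040 + 7918)/(8745 - 34852) = -122/(-26107) = -122*(-1/26107) = 122/26107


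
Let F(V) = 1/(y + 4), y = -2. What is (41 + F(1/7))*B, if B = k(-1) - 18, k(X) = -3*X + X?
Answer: -664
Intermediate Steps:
F(V) = 1/2 (F(V) = 1/(-2 + 4) = 1/2)
k(X) = -2*X
B = -16 (B = -2*(-1) - 18 = 2 - 18 = -16)
(41 + F(1/7))*B = (41 + 1/2)*(-16) = (83/2)*(-16) = -664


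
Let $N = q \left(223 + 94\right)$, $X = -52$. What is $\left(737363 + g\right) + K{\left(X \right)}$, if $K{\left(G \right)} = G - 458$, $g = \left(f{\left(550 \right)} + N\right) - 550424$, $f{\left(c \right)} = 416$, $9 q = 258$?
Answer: $\frac{587797}{3} \approx 1.9593 \cdot 10^{5}$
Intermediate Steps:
$q = \frac{86}{3}$ ($q = \frac{1}{9} \cdot 258 = \frac{86}{3} \approx 28.667$)
$N = \frac{27262}{3}$ ($N = \frac{86 \left(223 + 94\right)}{3} = \frac{86}{3} \cdot 317 = \frac{27262}{3} \approx 9087.3$)
$g = - \frac{1622762}{3}$ ($g = \left(416 + \frac{27262}{3}\right) - 550424 = \frac{28510}{3} - 550424 = - \frac{1622762}{3} \approx -5.4092 \cdot 10^{5}$)
$K{\left(G \right)} = -458 + G$
$\left(737363 + g\right) + K{\left(X \right)} = \left(737363 - \frac{1622762}{3}\right) - 510 = \frac{589327}{3} - 510 = \frac{587797}{3}$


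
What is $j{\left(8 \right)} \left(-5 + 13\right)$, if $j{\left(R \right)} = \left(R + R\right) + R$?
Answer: $192$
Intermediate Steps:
$j{\left(R \right)} = 3 R$ ($j{\left(R \right)} = 2 R + R = 3 R$)
$j{\left(8 \right)} \left(-5 + 13\right) = 3 \cdot 8 \left(-5 + 13\right) = 24 \cdot 8 = 192$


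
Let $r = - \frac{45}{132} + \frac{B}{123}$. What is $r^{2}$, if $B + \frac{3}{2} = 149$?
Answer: $\frac{21576025}{29289744} \approx 0.73664$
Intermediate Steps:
$B = \frac{295}{2}$ ($B = - \frac{3}{2} + 149 = \frac{295}{2} \approx 147.5$)
$r = \frac{4645}{5412}$ ($r = - \frac{45}{132} + \frac{295}{2 \cdot 123} = \left(-45\right) \frac{1}{132} + \frac{295}{2} \cdot \frac{1}{123} = - \frac{15}{44} + \frac{295}{246} = \frac{4645}{5412} \approx 0.85828$)
$r^{2} = \left(\frac{4645}{5412}\right)^{2} = \frac{21576025}{29289744}$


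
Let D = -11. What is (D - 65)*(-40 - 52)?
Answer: 6992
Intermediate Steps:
(D - 65)*(-40 - 52) = (-11 - 65)*(-40 - 52) = -76*(-92) = 6992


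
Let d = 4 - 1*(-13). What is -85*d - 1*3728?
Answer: -5173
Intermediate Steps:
d = 17 (d = 4 + 13 = 17)
-85*d - 1*3728 = -85*17 - 1*3728 = -1445 - 3728 = -5173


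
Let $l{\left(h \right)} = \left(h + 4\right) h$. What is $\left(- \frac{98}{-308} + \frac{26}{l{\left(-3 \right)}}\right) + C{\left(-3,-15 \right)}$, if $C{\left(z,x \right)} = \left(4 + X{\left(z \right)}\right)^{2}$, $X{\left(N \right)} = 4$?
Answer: $\frac{3673}{66} \approx 55.651$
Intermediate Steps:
$l{\left(h \right)} = h \left(4 + h\right)$ ($l{\left(h \right)} = \left(4 + h\right) h = h \left(4 + h\right)$)
$C{\left(z,x \right)} = 64$ ($C{\left(z,x \right)} = \left(4 + 4\right)^{2} = 8^{2} = 64$)
$\left(- \frac{98}{-308} + \frac{26}{l{\left(-3 \right)}}\right) + C{\left(-3,-15 \right)} = \left(- \frac{98}{-308} + \frac{26}{\left(-3\right) \left(4 - 3\right)}\right) + 64 = \left(\left(-98\right) \left(- \frac{1}{308}\right) + \frac{26}{\left(-3\right) 1}\right) + 64 = \left(\frac{7}{22} + \frac{26}{-3}\right) + 64 = \left(\frac{7}{22} + 26 \left(- \frac{1}{3}\right)\right) + 64 = \left(\frac{7}{22} - \frac{26}{3}\right) + 64 = - \frac{551}{66} + 64 = \frac{3673}{66}$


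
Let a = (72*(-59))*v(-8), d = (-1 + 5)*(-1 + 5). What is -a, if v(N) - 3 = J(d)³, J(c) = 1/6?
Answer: 38291/3 ≈ 12764.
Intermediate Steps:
d = 16 (d = 4*4 = 16)
J(c) = ⅙
v(N) = 649/216 (v(N) = 3 + (⅙)³ = 3 + 1/216 = 649/216)
a = -38291/3 (a = (72*(-59))*(649/216) = -4248*649/216 = -38291/3 ≈ -12764.)
-a = -1*(-38291/3) = 38291/3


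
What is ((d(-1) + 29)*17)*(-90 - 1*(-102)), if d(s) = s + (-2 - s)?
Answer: 5508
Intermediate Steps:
d(s) = -2
((d(-1) + 29)*17)*(-90 - 1*(-102)) = ((-2 + 29)*17)*(-90 - 1*(-102)) = (27*17)*(-90 + 102) = 459*12 = 5508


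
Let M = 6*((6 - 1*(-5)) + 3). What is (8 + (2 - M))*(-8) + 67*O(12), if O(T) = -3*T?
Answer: -1820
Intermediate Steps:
M = 84 (M = 6*((6 + 5) + 3) = 6*(11 + 3) = 6*14 = 84)
(8 + (2 - M))*(-8) + 67*O(12) = (8 + (2 - 1*84))*(-8) + 67*(-3*12) = (8 + (2 - 84))*(-8) + 67*(-36) = (8 - 82)*(-8) - 2412 = -74*(-8) - 2412 = 592 - 2412 = -1820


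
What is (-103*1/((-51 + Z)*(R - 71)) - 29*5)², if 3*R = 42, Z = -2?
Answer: 191973669904/9126441 ≈ 21035.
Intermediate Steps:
R = 14 (R = (⅓)*42 = 14)
(-103*1/((-51 + Z)*(R - 71)) - 29*5)² = (-103*1/((-51 - 2)*(14 - 71)) - 29*5)² = (-103/((-57*(-53))) - 145)² = (-103/3021 - 145)² = (-438148/3021)² = 191973669904/9126441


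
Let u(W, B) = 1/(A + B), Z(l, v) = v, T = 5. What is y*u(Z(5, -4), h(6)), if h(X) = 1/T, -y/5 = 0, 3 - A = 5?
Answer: 0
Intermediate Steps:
A = -2 (A = 3 - 1*5 = 3 - 5 = -2)
y = 0 (y = -5*0 = 0)
h(X) = ⅕ (h(X) = 1/5 = ⅕)
u(W, B) = 1/(-2 + B)
y*u(Z(5, -4), h(6)) = 0/(-2 + ⅕) = 0/(-9/5) = 0*(-5/9) = 0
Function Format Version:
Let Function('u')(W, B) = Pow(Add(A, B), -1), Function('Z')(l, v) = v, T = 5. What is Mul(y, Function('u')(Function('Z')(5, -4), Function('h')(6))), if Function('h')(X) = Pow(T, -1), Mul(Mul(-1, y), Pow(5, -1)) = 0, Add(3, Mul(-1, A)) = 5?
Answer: 0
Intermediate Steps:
A = -2 (A = Add(3, Mul(-1, 5)) = Add(3, -5) = -2)
y = 0 (y = Mul(-5, 0) = 0)
Function('h')(X) = Rational(1, 5) (Function('h')(X) = Pow(5, -1) = Rational(1, 5))
Function('u')(W, B) = Pow(Add(-2, B), -1)
Mul(y, Function('u')(Function('Z')(5, -4), Function('h')(6))) = Mul(0, Pow(Add(-2, Rational(1, 5)), -1)) = Mul(0, Pow(Rational(-9, 5), -1)) = Mul(0, Rational(-5, 9)) = 0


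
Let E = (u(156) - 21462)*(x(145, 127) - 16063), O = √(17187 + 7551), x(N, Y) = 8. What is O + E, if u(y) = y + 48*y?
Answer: 221847990 + √24738 ≈ 2.2185e+8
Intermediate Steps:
u(y) = 49*y
O = √24738 ≈ 157.28
E = 221847990 (E = (49*156 - 21462)*(8 - 16063) = (7644 - 21462)*(-16055) = -13818*(-16055) = 221847990)
O + E = √24738 + 221847990 = 221847990 + √24738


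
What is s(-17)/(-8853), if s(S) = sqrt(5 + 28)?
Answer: -sqrt(33)/8853 ≈ -0.00064888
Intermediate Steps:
s(S) = sqrt(33)
s(-17)/(-8853) = sqrt(33)/(-8853) = sqrt(33)*(-1/8853) = -sqrt(33)/8853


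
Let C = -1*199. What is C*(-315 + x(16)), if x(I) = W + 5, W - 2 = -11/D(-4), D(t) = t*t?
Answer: 982861/16 ≈ 61429.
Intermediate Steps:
D(t) = t²
C = -199
W = 21/16 (W = 2 - 11/((-4)²) = 2 - 11/16 = 21/16 ≈ 1.3125)
x(I) = 101/16 (x(I) = 21/16 + 5 = 101/16)
C*(-315 + x(16)) = -199*(-315 + 101/16) = -199*(-4939/16) = 982861/16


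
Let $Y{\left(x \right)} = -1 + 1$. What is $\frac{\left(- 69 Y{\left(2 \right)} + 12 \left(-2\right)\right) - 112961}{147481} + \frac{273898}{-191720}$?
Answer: $- \frac{31028117569}{14137528660} \approx -2.1947$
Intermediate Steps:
$Y{\left(x \right)} = 0$
$\frac{\left(- 69 Y{\left(2 \right)} + 12 \left(-2\right)\right) - 112961}{147481} + \frac{273898}{-191720} = \frac{\left(\left(-69\right) 0 + 12 \left(-2\right)\right) - 112961}{147481} + \frac{273898}{-191720} = \left(\left(0 - 24\right) - 112961\right) \frac{1}{147481} + 273898 \left(- \frac{1}{191720}\right) = \left(-24 - 112961\right) \frac{1}{147481} - \frac{136949}{95860} = \left(-112985\right) \frac{1}{147481} - \frac{136949}{95860} = - \frac{112985}{147481} - \frac{136949}{95860} = - \frac{31028117569}{14137528660}$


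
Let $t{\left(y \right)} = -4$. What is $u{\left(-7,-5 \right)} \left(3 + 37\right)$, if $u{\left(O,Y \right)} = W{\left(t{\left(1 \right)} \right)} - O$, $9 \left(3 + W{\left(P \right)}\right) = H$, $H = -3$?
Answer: $\frac{440}{3} \approx 146.67$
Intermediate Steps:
$W{\left(P \right)} = - \frac{10}{3}$ ($W{\left(P \right)} = -3 + \frac{1}{9} \left(-3\right) = -3 - \frac{1}{3} = - \frac{10}{3}$)
$u{\left(O,Y \right)} = - \frac{10}{3} - O$
$u{\left(-7,-5 \right)} \left(3 + 37\right) = \left(- \frac{10}{3} - -7\right) \left(3 + 37\right) = \left(- \frac{10}{3} + 7\right) 40 = \frac{11}{3} \cdot 40 = \frac{440}{3}$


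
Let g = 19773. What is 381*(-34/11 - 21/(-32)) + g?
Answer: 6633579/352 ≈ 18845.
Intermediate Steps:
381*(-34/11 - 21/(-32)) + g = 381*(-34/11 - 21/(-32)) + 19773 = 381*(-34*1/11 - 21*(-1/32)) + 19773 = 381*(-34/11 + 21/32) + 19773 = 381*(-857/352) + 19773 = -326517/352 + 19773 = 6633579/352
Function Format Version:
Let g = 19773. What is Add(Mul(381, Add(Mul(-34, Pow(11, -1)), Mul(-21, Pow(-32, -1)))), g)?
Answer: Rational(6633579, 352) ≈ 18845.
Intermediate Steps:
Add(Mul(381, Add(Mul(-34, Pow(11, -1)), Mul(-21, Pow(-32, -1)))), g) = Add(Mul(381, Add(Mul(-34, Pow(11, -1)), Mul(-21, Pow(-32, -1)))), 19773) = Add(Mul(381, Add(Mul(-34, Rational(1, 11)), Mul(-21, Rational(-1, 32)))), 19773) = Add(Mul(381, Add(Rational(-34, 11), Rational(21, 32))), 19773) = Add(Mul(381, Rational(-857, 352)), 19773) = Add(Rational(-326517, 352), 19773) = Rational(6633579, 352)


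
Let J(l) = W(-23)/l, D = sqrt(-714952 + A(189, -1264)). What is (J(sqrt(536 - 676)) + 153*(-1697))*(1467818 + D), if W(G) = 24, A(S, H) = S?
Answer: -3*(1467818 + 7*I*sqrt(14587))*(3029145 + 4*I*sqrt(35))/35 ≈ -3.8111e+11 - 2.2249e+8*I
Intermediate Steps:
D = 7*I*sqrt(14587) (D = sqrt(-714952 + 189) = sqrt(-714763) = 7*I*sqrt(14587) ≈ 845.44*I)
J(l) = 24/l
(J(sqrt(536 - 676)) + 153*(-1697))*(1467818 + D) = (24/(sqrt(536 - 676)) + 153*(-1697))*(1467818 + 7*I*sqrt(14587)) = (24/(sqrt(-140)) - 259641)*(1467818 + 7*I*sqrt(14587)) = (24/((2*I*sqrt(35))) - 259641)*(1467818 + 7*I*sqrt(14587)) = (24*(-I*sqrt(35)/70) - 259641)*(1467818 + 7*I*sqrt(14587)) = (-12*I*sqrt(35)/35 - 259641)*(1467818 + 7*I*sqrt(14587)) = (-259641 - 12*I*sqrt(35)/35)*(1467818 + 7*I*sqrt(14587))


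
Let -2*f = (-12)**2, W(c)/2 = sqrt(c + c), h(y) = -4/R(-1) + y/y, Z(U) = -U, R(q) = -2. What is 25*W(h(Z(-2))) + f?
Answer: -72 + 50*sqrt(6) ≈ 50.474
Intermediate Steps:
h(y) = 3 (h(y) = -4/(-2) + y/y = -4*(-1/2) + 1 = 2 + 1 = 3)
W(c) = 2*sqrt(2)*sqrt(c) (W(c) = 2*sqrt(c + c) = 2*sqrt(2*c) = 2*(sqrt(2)*sqrt(c)) = 2*sqrt(2)*sqrt(c))
f = -72 (f = -1/2*(-12)**2 = -1/2*144 = -72)
25*W(h(Z(-2))) + f = 25*(2*sqrt(2)*sqrt(3)) - 72 = 25*(2*sqrt(6)) - 72 = 50*sqrt(6) - 72 = -72 + 50*sqrt(6)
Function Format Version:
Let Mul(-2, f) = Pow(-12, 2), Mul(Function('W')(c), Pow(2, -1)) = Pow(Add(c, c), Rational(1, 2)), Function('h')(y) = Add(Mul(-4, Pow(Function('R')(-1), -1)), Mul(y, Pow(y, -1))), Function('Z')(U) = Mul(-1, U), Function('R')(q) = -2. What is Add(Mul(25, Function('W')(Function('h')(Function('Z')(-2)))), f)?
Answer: Add(-72, Mul(50, Pow(6, Rational(1, 2)))) ≈ 50.474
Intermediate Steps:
Function('h')(y) = 3 (Function('h')(y) = Add(Mul(-4, Pow(-2, -1)), Mul(y, Pow(y, -1))) = Add(Mul(-4, Rational(-1, 2)), 1) = Add(2, 1) = 3)
Function('W')(c) = Mul(2, Pow(2, Rational(1, 2)), Pow(c, Rational(1, 2))) (Function('W')(c) = Mul(2, Pow(Add(c, c), Rational(1, 2))) = Mul(2, Pow(Mul(2, c), Rational(1, 2))) = Mul(2, Mul(Pow(2, Rational(1, 2)), Pow(c, Rational(1, 2)))) = Mul(2, Pow(2, Rational(1, 2)), Pow(c, Rational(1, 2))))
f = -72 (f = Mul(Rational(-1, 2), Pow(-12, 2)) = Mul(Rational(-1, 2), 144) = -72)
Add(Mul(25, Function('W')(Function('h')(Function('Z')(-2)))), f) = Add(Mul(25, Mul(2, Pow(2, Rational(1, 2)), Pow(3, Rational(1, 2)))), -72) = Add(Mul(25, Mul(2, Pow(6, Rational(1, 2)))), -72) = Add(Mul(50, Pow(6, Rational(1, 2))), -72) = Add(-72, Mul(50, Pow(6, Rational(1, 2))))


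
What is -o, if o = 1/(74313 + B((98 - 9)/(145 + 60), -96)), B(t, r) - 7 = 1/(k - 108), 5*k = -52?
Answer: -592/43997435 ≈ -1.3455e-5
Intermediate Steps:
k = -52/5 (k = (⅕)*(-52) = -52/5 ≈ -10.400)
B(t, r) = 4139/592 (B(t, r) = 7 + 1/(-52/5 - 108) = 7 + 1/(-592/5) = 7 - 5/592 = 4139/592)
o = 592/43997435 (o = 1/(74313 + 4139/592) = 1/(43997435/592) = 592/43997435 ≈ 1.3455e-5)
-o = -1*592/43997435 = -592/43997435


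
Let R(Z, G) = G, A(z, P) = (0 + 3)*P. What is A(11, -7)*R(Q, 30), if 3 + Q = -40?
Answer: -630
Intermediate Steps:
Q = -43 (Q = -3 - 40 = -43)
A(z, P) = 3*P
A(11, -7)*R(Q, 30) = (3*(-7))*30 = -21*30 = -630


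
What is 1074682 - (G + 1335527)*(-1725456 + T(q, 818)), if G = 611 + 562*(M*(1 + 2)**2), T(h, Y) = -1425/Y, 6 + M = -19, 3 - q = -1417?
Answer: 853692039298390/409 ≈ 2.0873e+12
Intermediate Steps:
q = 1420 (q = 3 - 1*(-1417) = 3 + 1417 = 1420)
M = -25 (M = -6 - 19 = -25)
G = -125839 (G = 611 + 562*(-25*(1 + 2)**2) = 611 + 562*(-25*3**2) = 611 + 562*(-25*9) = 611 + 562*(-225) = 611 - 126450 = -125839)
1074682 - (G + 1335527)*(-1725456 + T(q, 818)) = 1074682 - (-125839 + 1335527)*(-1725456 - 1425/818) = 1074682 - 1209688*(-1725456 - 1425*1/818) = 1074682 - 1209688*(-1725456 - 1425/818) = 1074682 - 1209688*(-1411424433)/818 = 1074682 - 1*(-853691599753452/409) = 1074682 + 853691599753452/409 = 853692039298390/409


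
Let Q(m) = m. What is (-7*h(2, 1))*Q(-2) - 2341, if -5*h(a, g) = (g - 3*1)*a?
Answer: -11649/5 ≈ -2329.8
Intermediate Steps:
h(a, g) = -a*(-3 + g)/5 (h(a, g) = -(g - 3*1)*a/5 = -(g - 3)*a/5 = -(-3 + g)*a/5 = -a*(-3 + g)/5)
(-7*h(2, 1))*Q(-2) - 2341 = -7*2*(3 - 1*1)/5*(-2) - 2341 = -7*2*(3 - 1)/5*(-2) - 2341 = -7*2*2/5*(-2) - 2341 = -7*4/5*(-2) - 2341 = -28/5*(-2) - 2341 = 56/5 - 2341 = -11649/5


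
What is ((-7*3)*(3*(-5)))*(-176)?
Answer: -55440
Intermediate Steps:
((-7*3)*(3*(-5)))*(-176) = -21*(-15)*(-176) = 315*(-176) = -55440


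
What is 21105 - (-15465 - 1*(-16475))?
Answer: 20095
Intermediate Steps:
21105 - (-15465 - 1*(-16475)) = 21105 - (-15465 + 16475) = 21105 - 1*1010 = 21105 - 1010 = 20095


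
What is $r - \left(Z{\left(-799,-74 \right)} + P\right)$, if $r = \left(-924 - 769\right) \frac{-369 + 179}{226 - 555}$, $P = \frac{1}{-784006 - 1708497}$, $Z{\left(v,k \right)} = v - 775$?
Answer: $\frac{488969268857}{820033487} \approx 596.28$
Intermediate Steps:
$Z{\left(v,k \right)} = -775 + v$ ($Z{\left(v,k \right)} = v - 775 = -775 + v$)
$P = - \frac{1}{2492503}$ ($P = \frac{1}{-2492503} = - \frac{1}{2492503} \approx -4.012 \cdot 10^{-7}$)
$r = - \frac{321670}{329}$ ($r = - 1693 \left(- \frac{190}{-329}\right) = - 1693 \left(\left(-190\right) \left(- \frac{1}{329}\right)\right) = \left(-1693\right) \frac{190}{329} = - \frac{321670}{329} \approx -977.72$)
$r - \left(Z{\left(-799,-74 \right)} + P\right) = - \frac{321670}{329} - \left(\left(-775 - 799\right) - \frac{1}{2492503}\right) = - \frac{321670}{329} - \left(-1574 - \frac{1}{2492503}\right) = - \frac{321670}{329} - - \frac{3923199723}{2492503} = - \frac{321670}{329} + \frac{3923199723}{2492503} = \frac{488969268857}{820033487}$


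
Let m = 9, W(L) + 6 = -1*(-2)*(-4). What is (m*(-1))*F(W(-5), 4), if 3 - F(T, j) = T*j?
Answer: -531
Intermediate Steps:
W(L) = -14 (W(L) = -6 - 1*(-2)*(-4) = -6 + 2*(-4) = -6 - 8 = -14)
F(T, j) = 3 - T*j
(m*(-1))*F(W(-5), 4) = (9*(-1))*(3 - 1*(-14)*4) = -9*(3 + 56) = -9*59 = -531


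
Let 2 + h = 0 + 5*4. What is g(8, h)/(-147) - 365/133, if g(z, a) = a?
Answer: -2669/931 ≈ -2.8668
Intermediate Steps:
h = 18 (h = -2 + (0 + 5*4) = -2 + (0 + 20) = -2 + 20 = 18)
g(8, h)/(-147) - 365/133 = 18/(-147) - 365/133 = 18*(-1/147) - 365*1/133 = -6/49 - 365/133 = -2669/931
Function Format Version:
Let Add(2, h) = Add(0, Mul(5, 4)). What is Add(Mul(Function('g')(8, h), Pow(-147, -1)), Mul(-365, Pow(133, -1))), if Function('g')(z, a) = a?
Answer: Rational(-2669, 931) ≈ -2.8668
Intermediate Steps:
h = 18 (h = Add(-2, Add(0, Mul(5, 4))) = Add(-2, Add(0, 20)) = Add(-2, 20) = 18)
Add(Mul(Function('g')(8, h), Pow(-147, -1)), Mul(-365, Pow(133, -1))) = Add(Mul(18, Pow(-147, -1)), Mul(-365, Pow(133, -1))) = Add(Mul(18, Rational(-1, 147)), Mul(-365, Rational(1, 133))) = Add(Rational(-6, 49), Rational(-365, 133)) = Rational(-2669, 931)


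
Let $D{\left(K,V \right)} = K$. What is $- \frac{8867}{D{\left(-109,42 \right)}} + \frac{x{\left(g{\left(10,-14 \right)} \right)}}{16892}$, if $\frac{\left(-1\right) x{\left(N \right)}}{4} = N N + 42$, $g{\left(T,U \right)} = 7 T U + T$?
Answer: $- \frac{65117337}{460307} \approx -141.47$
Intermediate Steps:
$g{\left(T,U \right)} = T + 7 T U$ ($g{\left(T,U \right)} = 7 T U + T = T + 7 T U$)
$x{\left(N \right)} = -168 - 4 N^{2}$ ($x{\left(N \right)} = - 4 \left(N N + 42\right) = - 4 \left(N^{2} + 42\right) = - 4 \left(42 + N^{2}\right) = -168 - 4 N^{2}$)
$- \frac{8867}{D{\left(-109,42 \right)}} + \frac{x{\left(g{\left(10,-14 \right)} \right)}}{16892} = - \frac{8867}{-109} + \frac{-168 - 4 \left(10 \left(1 + 7 \left(-14\right)\right)\right)^{2}}{16892} = \left(-8867\right) \left(- \frac{1}{109}\right) + \left(-168 - 4 \left(10 \left(1 - 98\right)\right)^{2}\right) \frac{1}{16892} = \frac{8867}{109} + \left(-168 - 4 \left(10 \left(-97\right)\right)^{2}\right) \frac{1}{16892} = \frac{8867}{109} + \left(-168 - 4 \left(-970\right)^{2}\right) \frac{1}{16892} = \frac{8867}{109} + \left(-168 - 3763600\right) \frac{1}{16892} = \frac{8867}{109} - \frac{940942}{4223} = - \frac{65117337}{460307}$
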